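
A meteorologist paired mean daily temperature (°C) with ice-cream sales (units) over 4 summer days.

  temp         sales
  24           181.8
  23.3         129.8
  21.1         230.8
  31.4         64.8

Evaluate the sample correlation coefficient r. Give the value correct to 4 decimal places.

n = 4, Σx = 99.8, Σy = 607.2, Σx² = 2550.06, Σy² = 107366.96, Σxy = 14292.14
nΣxy − ΣxΣy = 57168.56 − 60598.56 = -3430
nΣx² − (Σx)² = 10200.24 − 9960.04 = 240.2; nΣy² − (Σy)² = 429467.84 − 368691.84 = 60776
r = -3430 / √(240.2 × 60776) = -3430 / 3820.7846 ≈ -0.8977

-0.8977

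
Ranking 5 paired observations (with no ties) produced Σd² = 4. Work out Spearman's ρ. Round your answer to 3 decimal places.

0.800

ρ = 1 − 6Σd² / [n(n²−1)] = 1 − 6×4 / (5×24)
  = 1 − 24/120 = 1 − 0.2000 ≈ 0.800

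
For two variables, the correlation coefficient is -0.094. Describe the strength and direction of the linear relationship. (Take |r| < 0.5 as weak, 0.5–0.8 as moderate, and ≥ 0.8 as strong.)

r = -0.094 < 0 so the relationship is negative.
|r| = 0.094, which falls in the weak range.

weak negative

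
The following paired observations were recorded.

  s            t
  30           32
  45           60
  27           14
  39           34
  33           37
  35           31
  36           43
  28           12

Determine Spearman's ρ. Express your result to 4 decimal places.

Rank s: 3, 8, 1, 7, 4, 5, 6, 2
Rank t: 4, 8, 2, 5, 6, 3, 7, 1
d = rank(s) − rank(t): -1, 0, -1, 2, -2, 2, -1, 1; Σd² = 16
ρ = 1 − 6Σd² / [n(n²−1)] = 1 − 6×16 / (8×63) = 1 − 96/504 ≈ 0.8095

0.8095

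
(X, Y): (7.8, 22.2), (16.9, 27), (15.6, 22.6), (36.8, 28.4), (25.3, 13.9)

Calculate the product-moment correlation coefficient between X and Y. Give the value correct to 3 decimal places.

n = 5, ΣX = 102.4, ΣY = 114.1, ΣX² = 2584.14, ΣY² = 2732.37, ΣXY = 2378.81
nΣXY − ΣXΣY = 11894.05 − 11683.84 = 210.21
nΣX² − (ΣX)² = 12920.7 − 10485.76 = 2434.94; nΣY² − (ΣY)² = 13661.85 − 13018.81 = 643.04
r = 210.21 / √(2434.94 × 643.04) = 210.21 / 1251.3048 ≈ 0.168

0.168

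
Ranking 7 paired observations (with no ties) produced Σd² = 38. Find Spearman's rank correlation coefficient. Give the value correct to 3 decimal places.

ρ = 1 − 6Σd² / [n(n²−1)] = 1 − 6×38 / (7×48)
  = 1 − 228/336 = 1 − 0.6786 ≈ 0.321

0.321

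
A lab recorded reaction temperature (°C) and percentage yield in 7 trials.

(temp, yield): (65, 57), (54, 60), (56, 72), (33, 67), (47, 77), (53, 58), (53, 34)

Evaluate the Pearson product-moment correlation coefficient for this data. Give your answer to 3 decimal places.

-0.286

n = 7, Σx = 361, Σy = 425, Σx² = 19193, Σy² = 26971, Σxy = 21683
nΣxy − ΣxΣy = 151781 − 153425 = -1644
nΣx² − (Σx)² = 134351 − 130321 = 4030; nΣy² − (Σy)² = 188797 − 180625 = 8172
r = -1644 / √(4030 × 8172) = -1644 / 5738.7420 ≈ -0.286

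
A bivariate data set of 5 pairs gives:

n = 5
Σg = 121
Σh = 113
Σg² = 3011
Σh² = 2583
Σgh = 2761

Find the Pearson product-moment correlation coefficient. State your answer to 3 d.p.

0.537

r = (nΣgh − ΣgΣh) / √[(nΣg² − (Σg)²)(nΣh² − (Σh)²)]
Numerator: 5×2761 − 121×113 = 132
Denominator: √[(15055 − 14641)(12915 − 12769)] = √[414 × 146] = 245.8536
r = 132 / 245.8536 ≈ 0.537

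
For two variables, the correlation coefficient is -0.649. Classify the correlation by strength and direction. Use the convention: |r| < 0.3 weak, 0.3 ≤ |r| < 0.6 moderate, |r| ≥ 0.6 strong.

strong negative

r = -0.649 < 0 so the relationship is negative.
|r| = 0.649, which falls in the strong range.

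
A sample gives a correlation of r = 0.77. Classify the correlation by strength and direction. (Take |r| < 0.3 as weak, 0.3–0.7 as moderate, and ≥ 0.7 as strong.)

r = 0.77 > 0 so the relationship is positive.
|r| = 0.77, which falls in the strong range.

strong positive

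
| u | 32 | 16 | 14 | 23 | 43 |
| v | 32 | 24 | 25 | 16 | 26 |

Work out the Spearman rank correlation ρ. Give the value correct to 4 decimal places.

Rank u: 4, 2, 1, 3, 5
Rank v: 5, 2, 3, 1, 4
d = rank(u) − rank(v): -1, 0, -2, 2, 1; Σd² = 10
ρ = 1 − 6Σd² / [n(n²−1)] = 1 − 6×10 / (5×24) = 1 − 60/120 ≈ 0.5000

0.5000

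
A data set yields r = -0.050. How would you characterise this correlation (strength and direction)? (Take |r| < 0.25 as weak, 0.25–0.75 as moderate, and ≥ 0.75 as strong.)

weak negative

r = -0.050 < 0 so the relationship is negative.
|r| = 0.050, which falls in the weak range.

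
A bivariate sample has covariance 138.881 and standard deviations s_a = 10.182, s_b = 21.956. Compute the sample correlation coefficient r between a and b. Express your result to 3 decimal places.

0.621

r = Cov(a,b) / (s_a · s_b) = 138.881 / (10.182 × 21.956)
  = 138.881 / 223.5560 ≈ 0.621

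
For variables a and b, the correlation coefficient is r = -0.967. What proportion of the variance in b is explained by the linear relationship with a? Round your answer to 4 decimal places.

r² = (-0.967)² = 0.9351

0.9351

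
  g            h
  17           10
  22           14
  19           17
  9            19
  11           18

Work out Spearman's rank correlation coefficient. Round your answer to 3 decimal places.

Rank g: 3, 5, 4, 1, 2
Rank h: 1, 2, 3, 5, 4
d = rank(g) − rank(h): 2, 3, 1, -4, -2; Σd² = 34
ρ = 1 − 6Σd² / [n(n²−1)] = 1 − 6×34 / (5×24) = 1 − 204/120 ≈ -0.700

-0.700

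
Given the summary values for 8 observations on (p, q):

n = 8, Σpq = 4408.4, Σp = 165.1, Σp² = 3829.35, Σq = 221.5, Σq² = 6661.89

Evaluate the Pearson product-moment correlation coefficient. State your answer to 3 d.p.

-0.345

r = (nΣpq − ΣpΣq) / √[(nΣp² − (Σp)²)(nΣq² − (Σq)²)]
Numerator: 8×4408.4 − 165.1×221.5 = -1302.45
Denominator: √[(30634.8 − 27258.01)(53295.12 − 49062.25)] = √[3376.79 × 4232.87] = 3780.6763
r = -1302.45 / 3780.6763 ≈ -0.345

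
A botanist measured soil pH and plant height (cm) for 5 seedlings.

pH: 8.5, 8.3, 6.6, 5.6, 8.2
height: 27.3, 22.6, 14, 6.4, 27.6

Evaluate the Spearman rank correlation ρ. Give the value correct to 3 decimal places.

0.700

Rank pH: 5, 4, 2, 1, 3
Rank height: 4, 3, 2, 1, 5
d = rank(pH) − rank(height): 1, 1, 0, 0, -2; Σd² = 6
ρ = 1 − 6Σd² / [n(n²−1)] = 1 − 6×6 / (5×24) = 1 − 36/120 ≈ 0.700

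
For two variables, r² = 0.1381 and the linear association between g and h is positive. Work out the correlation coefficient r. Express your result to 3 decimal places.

0.372

|r| = √0.1381 = 0.372
The association is positive, so r = 0.372.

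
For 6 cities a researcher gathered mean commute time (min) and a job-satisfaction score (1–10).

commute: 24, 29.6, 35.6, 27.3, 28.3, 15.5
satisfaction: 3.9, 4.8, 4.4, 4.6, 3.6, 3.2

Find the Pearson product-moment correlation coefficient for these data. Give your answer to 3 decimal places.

n = 6, Σx = 160.3, Σy = 24.5, Σx² = 4505.95, Σy² = 101.97, Σxy = 669.38
nΣxy − ΣxΣy = 4016.28 − 3927.35 = 88.93
nΣx² − (Σx)² = 27035.7 − 25696.09 = 1339.61; nΣy² − (Σy)² = 611.82 − 600.25 = 11.57
r = 88.93 / √(1339.61 × 11.57) = 88.93 / 124.4961 ≈ 0.714

0.714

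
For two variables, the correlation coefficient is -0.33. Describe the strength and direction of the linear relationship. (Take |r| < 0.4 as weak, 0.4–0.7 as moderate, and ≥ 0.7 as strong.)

weak negative

r = -0.33 < 0 so the relationship is negative.
|r| = 0.33, which falls in the weak range.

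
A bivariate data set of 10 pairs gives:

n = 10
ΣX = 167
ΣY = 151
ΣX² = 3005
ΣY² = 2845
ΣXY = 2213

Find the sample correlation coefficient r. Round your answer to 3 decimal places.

-0.884

r = (nΣXY − ΣXΣY) / √[(nΣX² − (ΣX)²)(nΣY² − (ΣY)²)]
Numerator: 10×2213 − 167×151 = -3087
Denominator: √[(30050 − 27889)(28450 − 22801)] = √[2161 × 5649] = 3493.9217
r = -3087 / 3493.9217 ≈ -0.884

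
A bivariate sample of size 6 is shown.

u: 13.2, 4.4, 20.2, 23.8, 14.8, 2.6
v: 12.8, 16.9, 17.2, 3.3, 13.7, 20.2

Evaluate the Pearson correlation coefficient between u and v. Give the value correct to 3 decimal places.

n = 6, Σu = 79, Σv = 84.1, Σu² = 1393.88, Σv² = 1351.91, Σuv = 924.58
nΣuv − ΣuΣv = 5547.48 − 6643.9 = -1096.42
nΣu² − (Σu)² = 8363.28 − 6241 = 2122.28; nΣv² − (Σv)² = 8111.46 − 7072.81 = 1038.65
r = -1096.42 / √(2122.28 × 1038.65) = -1096.42 / 1484.6906 ≈ -0.738

-0.738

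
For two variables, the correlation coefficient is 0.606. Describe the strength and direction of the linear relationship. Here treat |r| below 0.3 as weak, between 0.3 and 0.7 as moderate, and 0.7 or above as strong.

moderate positive

r = 0.606 > 0 so the relationship is positive.
|r| = 0.606, which falls in the moderate range.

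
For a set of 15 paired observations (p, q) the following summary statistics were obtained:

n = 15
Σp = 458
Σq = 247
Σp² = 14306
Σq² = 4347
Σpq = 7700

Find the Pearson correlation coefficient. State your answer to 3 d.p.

0.528

r = (nΣpq − ΣpΣq) / √[(nΣp² − (Σp)²)(nΣq² − (Σq)²)]
Numerator: 15×7700 − 458×247 = 2374
Denominator: √[(214590 − 209764)(65205 − 61009)] = √[4826 × 4196] = 4499.9884
r = 2374 / 4499.9884 ≈ 0.528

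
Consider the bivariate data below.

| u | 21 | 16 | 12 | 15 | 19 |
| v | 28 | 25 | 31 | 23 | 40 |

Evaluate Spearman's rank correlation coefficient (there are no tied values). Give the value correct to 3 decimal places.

0.200

Rank u: 5, 3, 1, 2, 4
Rank v: 3, 2, 4, 1, 5
d = rank(u) − rank(v): 2, 1, -3, 1, -1; Σd² = 16
ρ = 1 − 6Σd² / [n(n²−1)] = 1 − 6×16 / (5×24) = 1 − 96/120 ≈ 0.200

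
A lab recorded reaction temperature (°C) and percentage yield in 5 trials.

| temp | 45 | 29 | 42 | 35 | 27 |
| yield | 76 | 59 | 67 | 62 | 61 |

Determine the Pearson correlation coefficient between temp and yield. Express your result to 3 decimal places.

0.895

n = 5, Σx = 178, Σy = 325, Σx² = 6584, Σy² = 21311, Σxy = 11762
nΣxy − ΣxΣy = 58810 − 57850 = 960
nΣx² − (Σx)² = 32920 − 31684 = 1236; nΣy² − (Σy)² = 106555 − 105625 = 930
r = 960 / √(1236 × 930) = 960 / 1072.1381 ≈ 0.895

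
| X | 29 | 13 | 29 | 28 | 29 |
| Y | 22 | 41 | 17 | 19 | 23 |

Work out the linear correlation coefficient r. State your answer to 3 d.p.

n = 5, ΣX = 128, ΣY = 122, ΣX² = 3476, ΣY² = 3344, ΣXY = 2863
nΣXY − ΣXΣY = 14315 − 15616 = -1301
nΣX² − (ΣX)² = 17380 − 16384 = 996; nΣY² − (ΣY)² = 16720 − 14884 = 1836
r = -1301 / √(996 × 1836) = -1301 / 1352.2781 ≈ -0.962

-0.962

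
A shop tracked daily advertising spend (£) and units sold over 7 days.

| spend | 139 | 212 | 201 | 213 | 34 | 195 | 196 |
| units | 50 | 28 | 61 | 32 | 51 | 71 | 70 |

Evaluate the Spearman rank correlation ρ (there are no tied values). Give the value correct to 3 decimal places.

-0.429

Rank spend: 2, 6, 5, 7, 1, 3, 4
Rank units: 3, 1, 5, 2, 4, 7, 6
d = rank(spend) − rank(units): -1, 5, 0, 5, -3, -4, -2; Σd² = 80
ρ = 1 − 6Σd² / [n(n²−1)] = 1 − 6×80 / (7×48) = 1 − 480/336 ≈ -0.429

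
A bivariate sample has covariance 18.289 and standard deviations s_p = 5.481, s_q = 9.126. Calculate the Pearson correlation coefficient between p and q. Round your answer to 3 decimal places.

0.366

r = Cov(p,q) / (s_p · s_q) = 18.289 / (5.481 × 9.126)
  = 18.289 / 50.0196 ≈ 0.366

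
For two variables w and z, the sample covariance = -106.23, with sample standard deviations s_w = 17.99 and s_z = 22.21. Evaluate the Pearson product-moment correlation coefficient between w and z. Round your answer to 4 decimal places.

-0.2659

r = Cov(w,z) / (s_w · s_z) = -106.23 / (17.99 × 22.21)
  = -106.23 / 399.5579 ≈ -0.2659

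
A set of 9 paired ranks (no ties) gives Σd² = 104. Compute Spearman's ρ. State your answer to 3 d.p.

ρ = 1 − 6Σd² / [n(n²−1)] = 1 − 6×104 / (9×80)
  = 1 − 624/720 = 1 − 0.8667 ≈ 0.133

0.133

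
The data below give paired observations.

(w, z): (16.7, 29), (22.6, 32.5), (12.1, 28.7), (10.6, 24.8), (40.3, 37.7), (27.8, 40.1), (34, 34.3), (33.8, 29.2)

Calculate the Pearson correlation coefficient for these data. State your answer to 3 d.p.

n = 8, Σw = 197.9, Σz = 256.3, Σw² = 5743.79, Σz² = 8394.41, Σwz = 6616.2
nΣwz − ΣwΣz = 52929.6 − 50721.77 = 2207.83
nΣw² − (Σw)² = 45950.32 − 39164.41 = 6785.91; nΣz² − (Σz)² = 67155.28 − 65689.69 = 1465.59
r = 2207.83 / √(6785.91 × 1465.59) = 2207.83 / 3153.6268 ≈ 0.700

0.700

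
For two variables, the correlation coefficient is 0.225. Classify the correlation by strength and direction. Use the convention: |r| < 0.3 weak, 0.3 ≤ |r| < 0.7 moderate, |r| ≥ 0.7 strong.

weak positive

r = 0.225 > 0 so the relationship is positive.
|r| = 0.225, which falls in the weak range.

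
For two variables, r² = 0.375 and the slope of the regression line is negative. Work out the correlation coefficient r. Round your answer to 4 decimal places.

|r| = √0.375 = 0.6124
The association is negative, so r = −0.6124.

-0.6124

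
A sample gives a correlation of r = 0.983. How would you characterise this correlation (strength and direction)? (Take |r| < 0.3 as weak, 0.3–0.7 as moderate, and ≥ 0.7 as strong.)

strong positive

r = 0.983 > 0 so the relationship is positive.
|r| = 0.983, which falls in the strong range.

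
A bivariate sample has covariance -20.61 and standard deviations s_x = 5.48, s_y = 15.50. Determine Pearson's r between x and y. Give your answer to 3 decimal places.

r = Cov(x,y) / (s_x · s_y) = -20.61 / (5.48 × 15.50)
  = -20.61 / 84.9400 ≈ -0.243

-0.243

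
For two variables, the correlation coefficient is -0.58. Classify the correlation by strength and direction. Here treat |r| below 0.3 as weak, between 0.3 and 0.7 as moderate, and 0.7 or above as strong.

moderate negative

r = -0.58 < 0 so the relationship is negative.
|r| = 0.58, which falls in the moderate range.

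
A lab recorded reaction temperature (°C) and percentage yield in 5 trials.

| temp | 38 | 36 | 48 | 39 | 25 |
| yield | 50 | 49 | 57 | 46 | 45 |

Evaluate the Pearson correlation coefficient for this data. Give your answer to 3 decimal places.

0.840

n = 5, Σx = 186, Σy = 247, Σx² = 7190, Σy² = 12291, Σxy = 9319
nΣxy − ΣxΣy = 46595 − 45942 = 653
nΣx² − (Σx)² = 35950 − 34596 = 1354; nΣy² − (Σy)² = 61455 − 61009 = 446
r = 653 / √(1354 × 446) = 653 / 777.0997 ≈ 0.840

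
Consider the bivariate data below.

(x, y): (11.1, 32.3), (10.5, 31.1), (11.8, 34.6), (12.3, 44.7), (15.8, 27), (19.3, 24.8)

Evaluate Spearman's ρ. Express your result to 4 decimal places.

-0.4286

Rank x: 2, 1, 3, 4, 5, 6
Rank y: 4, 3, 5, 6, 2, 1
d = rank(x) − rank(y): -2, -2, -2, -2, 3, 5; Σd² = 50
ρ = 1 − 6Σd² / [n(n²−1)] = 1 − 6×50 / (6×35) = 1 − 300/210 ≈ -0.4286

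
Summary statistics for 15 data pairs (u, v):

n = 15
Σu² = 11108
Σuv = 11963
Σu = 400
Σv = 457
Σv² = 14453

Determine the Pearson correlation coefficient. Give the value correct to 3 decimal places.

r = (nΣuv − ΣuΣv) / √[(nΣu² − (Σu)²)(nΣv² − (Σv)²)]
Numerator: 15×11963 − 400×457 = -3355
Denominator: √[(166620 − 160000)(216795 − 208849)] = √[6620 × 7946] = 7252.7595
r = -3355 / 7252.7595 ≈ -0.463

-0.463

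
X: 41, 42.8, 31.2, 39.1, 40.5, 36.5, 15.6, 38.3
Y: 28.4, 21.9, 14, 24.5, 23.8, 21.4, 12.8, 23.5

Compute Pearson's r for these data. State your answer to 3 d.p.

0.836

n = 8, ΣX = 285, ΣY = 170.3, ΣX² = 10697.84, ΣY² = 3822.91, ΣXY = 6341.2
nΣXY − ΣXΣY = 50729.6 − 48535.5 = 2194.1
nΣX² − (ΣX)² = 85582.72 − 81225 = 4357.72; nΣY² − (ΣY)² = 30583.28 − 29002.09 = 1581.19
r = 2194.1 / √(4357.72 × 1581.19) = 2194.1 / 2624.9540 ≈ 0.836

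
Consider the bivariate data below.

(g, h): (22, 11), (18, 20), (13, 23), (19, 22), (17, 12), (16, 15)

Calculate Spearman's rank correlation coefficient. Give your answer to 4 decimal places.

-0.4857

Rank g: 6, 4, 1, 5, 3, 2
Rank h: 1, 4, 6, 5, 2, 3
d = rank(g) − rank(h): 5, 0, -5, 0, 1, -1; Σd² = 52
ρ = 1 − 6Σd² / [n(n²−1)] = 1 − 6×52 / (6×35) = 1 − 312/210 ≈ -0.4857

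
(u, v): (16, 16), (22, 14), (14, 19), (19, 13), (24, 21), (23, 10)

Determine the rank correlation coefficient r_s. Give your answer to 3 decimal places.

Rank u: 2, 4, 1, 3, 6, 5
Rank v: 4, 3, 5, 2, 6, 1
d = rank(u) − rank(v): -2, 1, -4, 1, 0, 4; Σd² = 38
ρ = 1 − 6Σd² / [n(n²−1)] = 1 − 6×38 / (6×35) = 1 − 228/210 ≈ -0.086

-0.086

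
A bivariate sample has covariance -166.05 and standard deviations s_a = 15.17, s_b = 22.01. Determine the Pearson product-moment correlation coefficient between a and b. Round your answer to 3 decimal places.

r = Cov(a,b) / (s_a · s_b) = -166.05 / (15.17 × 22.01)
  = -166.05 / 333.8917 ≈ -0.497

-0.497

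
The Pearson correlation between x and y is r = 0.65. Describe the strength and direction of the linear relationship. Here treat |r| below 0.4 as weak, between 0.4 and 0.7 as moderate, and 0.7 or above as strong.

moderate positive

r = 0.65 > 0 so the relationship is positive.
|r| = 0.65, which falls in the moderate range.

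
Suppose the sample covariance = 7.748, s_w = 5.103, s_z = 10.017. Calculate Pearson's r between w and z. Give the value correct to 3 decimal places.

0.152

r = Cov(w,z) / (s_w · s_z) = 7.748 / (5.103 × 10.017)
  = 7.748 / 51.1168 ≈ 0.152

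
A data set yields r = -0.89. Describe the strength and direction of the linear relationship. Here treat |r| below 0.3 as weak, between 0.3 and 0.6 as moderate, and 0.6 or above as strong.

r = -0.89 < 0 so the relationship is negative.
|r| = 0.89, which falls in the strong range.

strong negative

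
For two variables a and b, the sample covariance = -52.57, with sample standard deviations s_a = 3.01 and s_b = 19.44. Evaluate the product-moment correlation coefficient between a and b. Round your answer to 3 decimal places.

r = Cov(a,b) / (s_a · s_b) = -52.57 / (3.01 × 19.44)
  = -52.57 / 58.5144 ≈ -0.898

-0.898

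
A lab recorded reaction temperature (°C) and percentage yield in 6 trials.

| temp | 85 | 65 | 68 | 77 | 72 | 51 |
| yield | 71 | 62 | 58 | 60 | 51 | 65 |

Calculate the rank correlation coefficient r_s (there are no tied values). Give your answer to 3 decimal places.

Rank temp: 6, 2, 3, 5, 4, 1
Rank yield: 6, 4, 2, 3, 1, 5
d = rank(temp) − rank(yield): 0, -2, 1, 2, 3, -4; Σd² = 34
ρ = 1 − 6Σd² / [n(n²−1)] = 1 − 6×34 / (6×35) = 1 − 204/210 ≈ 0.029

0.029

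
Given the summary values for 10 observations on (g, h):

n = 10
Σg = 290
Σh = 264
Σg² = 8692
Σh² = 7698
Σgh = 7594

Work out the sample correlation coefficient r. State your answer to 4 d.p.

r = (nΣgh − ΣgΣh) / √[(nΣg² − (Σg)²)(nΣh² − (Σh)²)]
Numerator: 10×7594 − 290×264 = -620
Denominator: √[(86920 − 84100)(76980 − 69696)] = √[2820 × 7284] = 4532.2048
r = -620 / 4532.2048 ≈ -0.1368

-0.1368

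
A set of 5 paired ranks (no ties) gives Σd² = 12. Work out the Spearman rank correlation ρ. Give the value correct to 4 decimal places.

ρ = 1 − 6Σd² / [n(n²−1)] = 1 − 6×12 / (5×24)
  = 1 − 72/120 = 1 − 0.60000 ≈ 0.4000

0.4000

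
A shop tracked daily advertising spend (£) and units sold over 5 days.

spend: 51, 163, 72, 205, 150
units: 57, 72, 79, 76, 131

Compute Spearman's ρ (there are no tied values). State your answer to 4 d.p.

0.2000

Rank spend: 1, 4, 2, 5, 3
Rank units: 1, 2, 4, 3, 5
d = rank(spend) − rank(units): 0, 2, -2, 2, -2; Σd² = 16
ρ = 1 − 6Σd² / [n(n²−1)] = 1 − 6×16 / (5×24) = 1 − 96/120 ≈ 0.2000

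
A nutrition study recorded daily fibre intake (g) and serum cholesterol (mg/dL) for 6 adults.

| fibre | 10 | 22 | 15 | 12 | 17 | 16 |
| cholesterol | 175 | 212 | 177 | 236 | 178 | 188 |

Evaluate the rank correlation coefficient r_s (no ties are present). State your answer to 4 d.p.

Rank fibre: 1, 6, 3, 2, 5, 4
Rank cholesterol: 1, 5, 2, 6, 3, 4
d = rank(fibre) − rank(cholesterol): 0, 1, 1, -4, 2, 0; Σd² = 22
ρ = 1 − 6Σd² / [n(n²−1)] = 1 − 6×22 / (6×35) = 1 − 132/210 ≈ 0.3714

0.3714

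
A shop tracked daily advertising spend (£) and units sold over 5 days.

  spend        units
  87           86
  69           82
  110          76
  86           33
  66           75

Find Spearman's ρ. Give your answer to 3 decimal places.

0.300

Rank spend: 4, 2, 5, 3, 1
Rank units: 5, 4, 3, 1, 2
d = rank(spend) − rank(units): -1, -2, 2, 2, -1; Σd² = 14
ρ = 1 − 6Σd² / [n(n²−1)] = 1 − 6×14 / (5×24) = 1 − 84/120 ≈ 0.300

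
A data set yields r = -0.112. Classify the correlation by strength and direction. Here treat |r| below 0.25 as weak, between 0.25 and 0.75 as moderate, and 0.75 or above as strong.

weak negative

r = -0.112 < 0 so the relationship is negative.
|r| = 0.112, which falls in the weak range.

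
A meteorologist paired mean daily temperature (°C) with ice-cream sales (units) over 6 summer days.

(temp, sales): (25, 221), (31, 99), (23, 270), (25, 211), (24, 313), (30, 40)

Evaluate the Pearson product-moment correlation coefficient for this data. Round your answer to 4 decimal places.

-0.9270

n = 6, Σx = 158, Σy = 1154, Σx² = 4216, Σy² = 275632, Σxy = 28791
nΣxy − ΣxΣy = 172746 − 182332 = -9586
nΣx² − (Σx)² = 25296 − 24964 = 332; nΣy² − (Σy)² = 1653792 − 1331716 = 322076
r = -9586 / √(332 × 322076) = -9586 / 10340.6592 ≈ -0.9270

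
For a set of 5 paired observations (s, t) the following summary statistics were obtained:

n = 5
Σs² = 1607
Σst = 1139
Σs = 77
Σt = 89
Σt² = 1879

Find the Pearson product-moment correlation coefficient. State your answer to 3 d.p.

r = (nΣst − ΣsΣt) / √[(nΣs² − (Σs)²)(nΣt² − (Σt)²)]
Numerator: 5×1139 − 77×89 = -1158
Denominator: √[(8035 − 5929)(9395 − 7921)] = √[2106 × 1474] = 1761.8865
r = -1158 / 1761.8865 ≈ -0.657

-0.657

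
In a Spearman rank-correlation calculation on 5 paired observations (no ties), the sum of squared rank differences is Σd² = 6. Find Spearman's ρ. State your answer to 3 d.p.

ρ = 1 − 6Σd² / [n(n²−1)] = 1 − 6×6 / (5×24)
  = 1 − 36/120 = 1 − 0.3000 ≈ 0.700

0.700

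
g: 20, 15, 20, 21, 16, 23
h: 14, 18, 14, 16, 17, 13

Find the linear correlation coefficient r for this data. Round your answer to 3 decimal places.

-0.875

n = 6, Σg = 115, Σh = 92, Σg² = 2251, Σh² = 1430, Σgh = 1737
nΣgh − ΣgΣh = 10422 − 10580 = -158
nΣg² − (Σg)² = 13506 − 13225 = 281; nΣh² − (Σh)² = 8580 − 8464 = 116
r = -158 / √(281 × 116) = -158 / 180.5436 ≈ -0.875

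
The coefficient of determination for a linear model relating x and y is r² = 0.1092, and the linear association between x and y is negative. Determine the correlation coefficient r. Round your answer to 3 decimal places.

-0.330

|r| = √0.1092 = 0.330
The association is negative, so r = −0.330.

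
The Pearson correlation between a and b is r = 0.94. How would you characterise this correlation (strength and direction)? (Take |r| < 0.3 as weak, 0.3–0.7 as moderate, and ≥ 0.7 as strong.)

r = 0.94 > 0 so the relationship is positive.
|r| = 0.94, which falls in the strong range.

strong positive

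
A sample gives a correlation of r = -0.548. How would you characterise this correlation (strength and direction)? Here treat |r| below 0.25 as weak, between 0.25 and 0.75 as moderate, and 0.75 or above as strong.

r = -0.548 < 0 so the relationship is negative.
|r| = 0.548, which falls in the moderate range.

moderate negative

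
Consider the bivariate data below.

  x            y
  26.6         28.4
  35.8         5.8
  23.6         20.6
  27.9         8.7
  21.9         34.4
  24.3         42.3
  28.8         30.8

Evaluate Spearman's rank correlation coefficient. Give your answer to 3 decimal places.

Rank x: 4, 7, 2, 5, 1, 3, 6
Rank y: 4, 1, 3, 2, 6, 7, 5
d = rank(x) − rank(y): 0, 6, -1, 3, -5, -4, 1; Σd² = 88
ρ = 1 − 6Σd² / [n(n²−1)] = 1 − 6×88 / (7×48) = 1 − 528/336 ≈ -0.571

-0.571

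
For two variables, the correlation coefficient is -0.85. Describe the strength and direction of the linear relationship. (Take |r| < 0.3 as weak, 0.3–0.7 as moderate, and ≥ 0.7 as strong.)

strong negative

r = -0.85 < 0 so the relationship is negative.
|r| = 0.85, which falls in the strong range.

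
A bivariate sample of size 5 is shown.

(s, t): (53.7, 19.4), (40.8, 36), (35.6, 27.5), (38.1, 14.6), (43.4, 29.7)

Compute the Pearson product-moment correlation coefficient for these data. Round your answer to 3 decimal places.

n = 5, Σs = 211.6, Σt = 127.2, Σs² = 9150.86, Σt² = 3523.86, Σst = 5334.82
nΣst − ΣsΣt = 26674.1 − 26915.52 = -241.42
nΣs² − (Σs)² = 45754.3 − 44774.56 = 979.74; nΣt² − (Σt)² = 17619.3 − 16179.84 = 1439.46
r = -241.42 / √(979.74 × 1439.46) = -241.42 / 1187.5591 ≈ -0.203

-0.203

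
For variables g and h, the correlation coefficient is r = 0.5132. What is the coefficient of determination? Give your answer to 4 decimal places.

r² = (0.5132)² = 0.2634

0.2634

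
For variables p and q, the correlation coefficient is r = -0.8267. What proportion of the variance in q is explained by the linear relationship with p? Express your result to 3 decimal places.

0.683

r² = (-0.8267)² = 0.683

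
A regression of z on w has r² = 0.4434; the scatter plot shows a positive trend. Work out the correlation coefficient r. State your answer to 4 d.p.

|r| = √0.4434 = 0.6659
The association is positive, so r = 0.6659.

0.6659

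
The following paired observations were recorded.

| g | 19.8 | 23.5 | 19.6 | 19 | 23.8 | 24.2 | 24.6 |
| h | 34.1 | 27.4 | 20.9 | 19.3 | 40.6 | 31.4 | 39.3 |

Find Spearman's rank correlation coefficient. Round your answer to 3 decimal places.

0.750

Rank g: 3, 4, 2, 1, 5, 6, 7
Rank h: 5, 3, 2, 1, 7, 4, 6
d = rank(g) − rank(h): -2, 1, 0, 0, -2, 2, 1; Σd² = 14
ρ = 1 − 6Σd² / [n(n²−1)] = 1 − 6×14 / (7×48) = 1 − 84/336 ≈ 0.750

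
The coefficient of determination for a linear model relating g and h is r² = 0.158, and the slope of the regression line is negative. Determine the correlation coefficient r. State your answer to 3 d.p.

-0.397

|r| = √0.158 = 0.397
The association is negative, so r = −0.397.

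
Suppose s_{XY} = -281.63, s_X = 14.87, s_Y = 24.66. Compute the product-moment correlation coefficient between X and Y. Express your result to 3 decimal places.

r = Cov(X,Y) / (s_X · s_Y) = -281.63 / (14.87 × 24.66)
  = -281.63 / 366.6942 ≈ -0.768

-0.768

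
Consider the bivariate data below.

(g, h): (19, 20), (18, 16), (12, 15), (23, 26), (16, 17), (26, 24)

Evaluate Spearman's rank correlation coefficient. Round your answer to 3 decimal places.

Rank g: 4, 3, 1, 5, 2, 6
Rank h: 4, 2, 1, 6, 3, 5
d = rank(g) − rank(h): 0, 1, 0, -1, -1, 1; Σd² = 4
ρ = 1 − 6Σd² / [n(n²−1)] = 1 − 6×4 / (6×35) = 1 − 24/210 ≈ 0.886

0.886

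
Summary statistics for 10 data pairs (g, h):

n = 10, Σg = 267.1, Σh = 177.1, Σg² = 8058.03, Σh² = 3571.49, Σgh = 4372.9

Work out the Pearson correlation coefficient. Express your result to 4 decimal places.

r = (nΣgh − ΣgΣh) / √[(nΣg² − (Σg)²)(nΣh² − (Σh)²)]
Numerator: 10×4372.9 − 267.1×177.1 = -3574.41
Denominator: √[(80580.3 − 71342.41)(35714.9 − 31364.41)] = √[9237.89 × 4350.49] = 6339.5069
r = -3574.41 / 6339.5069 ≈ -0.5638

-0.5638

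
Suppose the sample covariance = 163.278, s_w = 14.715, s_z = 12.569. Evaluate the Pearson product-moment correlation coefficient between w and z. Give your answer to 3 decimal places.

0.883

r = Cov(w,z) / (s_w · s_z) = 163.278 / (14.715 × 12.569)
  = 163.278 / 184.9528 ≈ 0.883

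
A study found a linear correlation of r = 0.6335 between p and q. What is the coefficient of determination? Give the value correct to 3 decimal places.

0.401

r² = (0.6335)² = 0.401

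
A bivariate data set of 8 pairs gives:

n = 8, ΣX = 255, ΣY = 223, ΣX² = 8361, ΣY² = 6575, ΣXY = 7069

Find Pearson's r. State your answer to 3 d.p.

r = (nΣXY − ΣXΣY) / √[(nΣX² − (ΣX)²)(nΣY² − (ΣY)²)]
Numerator: 8×7069 − 255×223 = -313
Denominator: √[(66888 − 65025)(52600 − 49729)] = √[1863 × 2871] = 2312.7198
r = -313 / 2312.7198 ≈ -0.135

-0.135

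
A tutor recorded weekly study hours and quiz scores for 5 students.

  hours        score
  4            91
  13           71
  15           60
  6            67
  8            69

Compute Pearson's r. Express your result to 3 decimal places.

n = 5, Σx = 46, Σy = 358, Σx² = 510, Σy² = 26172, Σxy = 3141
nΣxy − ΣxΣy = 15705 − 16468 = -763
nΣx² − (Σx)² = 2550 − 2116 = 434; nΣy² − (Σy)² = 130860 − 128164 = 2696
r = -763 / √(434 × 2696) = -763 / 1081.6950 ≈ -0.705

-0.705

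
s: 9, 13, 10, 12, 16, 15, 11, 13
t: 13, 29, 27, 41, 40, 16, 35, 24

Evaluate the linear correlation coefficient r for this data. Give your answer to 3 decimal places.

n = 8, Σs = 99, Σt = 225, Σs² = 1265, Σt² = 7077, Σst = 2833
nΣst − ΣsΣt = 22664 − 22275 = 389
nΣs² − (Σs)² = 10120 − 9801 = 319; nΣt² − (Σt)² = 56616 − 50625 = 5991
r = 389 / √(319 × 5991) = 389 / 1382.4359 ≈ 0.281

0.281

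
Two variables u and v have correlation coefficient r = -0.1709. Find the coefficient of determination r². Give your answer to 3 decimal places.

0.029

r² = (-0.1709)² = 0.029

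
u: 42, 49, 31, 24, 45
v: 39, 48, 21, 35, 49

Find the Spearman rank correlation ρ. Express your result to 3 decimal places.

0.800

Rank u: 3, 5, 2, 1, 4
Rank v: 3, 4, 1, 2, 5
d = rank(u) − rank(v): 0, 1, 1, -1, -1; Σd² = 4
ρ = 1 − 6Σd² / [n(n²−1)] = 1 − 6×4 / (5×24) = 1 − 24/120 ≈ 0.800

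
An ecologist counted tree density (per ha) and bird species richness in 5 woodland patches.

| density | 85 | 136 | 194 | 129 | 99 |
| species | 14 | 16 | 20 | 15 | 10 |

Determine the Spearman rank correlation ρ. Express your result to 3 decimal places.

Rank density: 1, 4, 5, 3, 2
Rank species: 2, 4, 5, 3, 1
d = rank(density) − rank(species): -1, 0, 0, 0, 1; Σd² = 2
ρ = 1 − 6Σd² / [n(n²−1)] = 1 − 6×2 / (5×24) = 1 − 12/120 ≈ 0.900

0.900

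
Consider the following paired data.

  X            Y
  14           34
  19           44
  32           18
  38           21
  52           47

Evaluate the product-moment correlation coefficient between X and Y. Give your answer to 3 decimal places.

0.058

n = 5, ΣX = 155, ΣY = 164, ΣX² = 5729, ΣY² = 6066, ΣXY = 5130
nΣXY − ΣXΣY = 25650 − 25420 = 230
nΣX² − (ΣX)² = 28645 − 24025 = 4620; nΣY² − (ΣY)² = 30330 − 26896 = 3434
r = 230 / √(4620 × 3434) = 230 / 3983.0993 ≈ 0.058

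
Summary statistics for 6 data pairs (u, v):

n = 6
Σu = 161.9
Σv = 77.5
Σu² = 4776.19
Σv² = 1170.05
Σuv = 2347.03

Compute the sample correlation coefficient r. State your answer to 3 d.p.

0.975

r = (nΣuv − ΣuΣv) / √[(nΣu² − (Σu)²)(nΣv² − (Σv)²)]
Numerator: 6×2347.03 − 161.9×77.5 = 1534.93
Denominator: √[(28657.14 − 26211.61)(7020.3 − 6006.25)] = √[2445.53 × 1014.05] = 1574.7666
r = 1534.93 / 1574.7666 ≈ 0.975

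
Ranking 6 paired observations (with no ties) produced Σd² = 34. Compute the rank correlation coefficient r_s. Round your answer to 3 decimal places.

ρ = 1 − 6Σd² / [n(n²−1)] = 1 − 6×34 / (6×35)
  = 1 − 204/210 = 1 − 0.9714 ≈ 0.029

0.029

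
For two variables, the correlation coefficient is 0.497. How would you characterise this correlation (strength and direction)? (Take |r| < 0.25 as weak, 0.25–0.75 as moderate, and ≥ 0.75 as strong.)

r = 0.497 > 0 so the relationship is positive.
|r| = 0.497, which falls in the moderate range.

moderate positive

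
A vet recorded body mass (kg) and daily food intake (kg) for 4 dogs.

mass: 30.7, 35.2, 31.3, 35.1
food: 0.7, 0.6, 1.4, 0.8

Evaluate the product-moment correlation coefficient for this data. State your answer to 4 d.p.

-0.4823

n = 4, Σx = 132.3, Σy = 3.5, Σx² = 4393.23, Σy² = 3.45, Σxy = 114.51
nΣxy − ΣxΣy = 458.04 − 463.05 = -5.01
nΣx² − (Σx)² = 17572.92 − 17503.29 = 69.63; nΣy² − (Σy)² = 13.8 − 12.25 = 1.55
r = -5.01 / √(69.63 × 1.55) = -5.01 / 10.3888 ≈ -0.4823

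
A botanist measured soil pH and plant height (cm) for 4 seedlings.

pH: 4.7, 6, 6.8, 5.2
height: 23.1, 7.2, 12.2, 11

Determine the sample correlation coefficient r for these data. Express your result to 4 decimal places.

-0.6192

n = 4, Σx = 22.7, Σy = 53.5, Σx² = 131.37, Σy² = 855.29, Σxy = 291.93
nΣxy − ΣxΣy = 1167.72 − 1214.45 = -46.73
nΣx² − (Σx)² = 525.48 − 515.29 = 10.19; nΣy² − (Σy)² = 3421.16 − 2862.25 = 558.91
r = -46.73 / √(10.19 × 558.91) = -46.73 / 75.4672 ≈ -0.6192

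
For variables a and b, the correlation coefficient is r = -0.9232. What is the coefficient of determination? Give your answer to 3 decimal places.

r² = (-0.9232)² = 0.852

0.852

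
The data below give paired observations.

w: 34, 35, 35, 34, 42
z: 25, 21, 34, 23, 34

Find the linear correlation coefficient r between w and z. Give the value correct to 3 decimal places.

n = 5, Σw = 180, Σz = 137, Σw² = 6526, Σz² = 3907, Σwz = 4985
nΣwz − ΣwΣz = 24925 − 24660 = 265
nΣw² − (Σw)² = 32630 − 32400 = 230; nΣz² − (Σz)² = 19535 − 18769 = 766
r = 265 / √(230 × 766) = 265 / 419.7380 ≈ 0.631

0.631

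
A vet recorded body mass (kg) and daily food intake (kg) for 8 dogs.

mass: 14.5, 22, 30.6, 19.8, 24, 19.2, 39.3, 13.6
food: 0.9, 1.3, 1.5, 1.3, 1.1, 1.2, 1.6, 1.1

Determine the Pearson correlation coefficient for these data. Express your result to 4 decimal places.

n = 8, Σx = 183, Σy = 10, Σx² = 4696.74, Σy² = 12.86, Σxy = 240.57
nΣxy − ΣxΣy = 1924.56 − 1830 = 94.56
nΣx² − (Σx)² = 37573.92 − 33489 = 4084.92; nΣy² − (Σy)² = 102.88 − 100 = 2.88
r = 94.56 / √(4084.92 × 2.88) = 94.56 / 108.4646 ≈ 0.8718

0.8718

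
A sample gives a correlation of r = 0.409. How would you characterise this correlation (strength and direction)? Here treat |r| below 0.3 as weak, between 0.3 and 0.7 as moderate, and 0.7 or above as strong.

r = 0.409 > 0 so the relationship is positive.
|r| = 0.409, which falls in the moderate range.

moderate positive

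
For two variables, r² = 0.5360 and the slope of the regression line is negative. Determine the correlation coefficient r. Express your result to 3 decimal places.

-0.732

|r| = √0.5360 = 0.732
The association is negative, so r = −0.732.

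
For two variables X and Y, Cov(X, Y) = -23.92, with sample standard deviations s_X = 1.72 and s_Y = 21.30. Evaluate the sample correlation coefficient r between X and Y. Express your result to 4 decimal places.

r = Cov(X,Y) / (s_X · s_Y) = -23.92 / (1.72 × 21.30)
  = -23.92 / 36.6360 ≈ -0.6529

-0.6529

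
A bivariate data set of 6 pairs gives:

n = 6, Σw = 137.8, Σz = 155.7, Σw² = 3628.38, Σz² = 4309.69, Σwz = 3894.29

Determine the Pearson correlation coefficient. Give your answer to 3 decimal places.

0.901

r = (nΣwz − ΣwΣz) / √[(nΣw² − (Σw)²)(nΣz² − (Σz)²)]
Numerator: 6×3894.29 − 137.8×155.7 = 1910.28
Denominator: √[(21770.28 − 18988.84)(25858.14 − 24242.49)] = √[2781.44 × 1615.65] = 2119.8664
r = 1910.28 / 2119.8664 ≈ 0.901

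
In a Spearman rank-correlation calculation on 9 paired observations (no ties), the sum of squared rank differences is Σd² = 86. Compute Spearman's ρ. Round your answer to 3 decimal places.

0.283

ρ = 1 − 6Σd² / [n(n²−1)] = 1 − 6×86 / (9×80)
  = 1 − 516/720 = 1 − 0.7167 ≈ 0.283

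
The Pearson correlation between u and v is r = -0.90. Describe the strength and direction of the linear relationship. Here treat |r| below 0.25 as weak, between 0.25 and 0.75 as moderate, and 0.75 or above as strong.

r = -0.90 < 0 so the relationship is negative.
|r| = 0.90, which falls in the strong range.

strong negative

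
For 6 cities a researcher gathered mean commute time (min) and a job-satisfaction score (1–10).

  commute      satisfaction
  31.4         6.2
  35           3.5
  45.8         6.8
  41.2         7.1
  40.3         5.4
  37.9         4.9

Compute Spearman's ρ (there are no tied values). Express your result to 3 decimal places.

Rank commute: 1, 2, 6, 5, 4, 3
Rank satisfaction: 4, 1, 5, 6, 3, 2
d = rank(commute) − rank(satisfaction): -3, 1, 1, -1, 1, 1; Σd² = 14
ρ = 1 − 6Σd² / [n(n²−1)] = 1 − 6×14 / (6×35) = 1 − 84/210 ≈ 0.600

0.600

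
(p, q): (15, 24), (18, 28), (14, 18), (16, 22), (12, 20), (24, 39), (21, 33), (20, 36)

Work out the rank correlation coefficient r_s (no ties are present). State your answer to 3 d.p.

0.929

Rank p: 3, 5, 2, 4, 1, 8, 7, 6
Rank q: 4, 5, 1, 3, 2, 8, 6, 7
d = rank(p) − rank(q): -1, 0, 1, 1, -1, 0, 1, -1; Σd² = 6
ρ = 1 − 6Σd² / [n(n²−1)] = 1 − 6×6 / (8×63) = 1 − 36/504 ≈ 0.929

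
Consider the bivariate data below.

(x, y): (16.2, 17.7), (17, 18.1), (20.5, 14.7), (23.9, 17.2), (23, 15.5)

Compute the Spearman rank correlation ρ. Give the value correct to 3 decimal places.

Rank x: 1, 2, 3, 5, 4
Rank y: 4, 5, 1, 3, 2
d = rank(x) − rank(y): -3, -3, 2, 2, 2; Σd² = 30
ρ = 1 − 6Σd² / [n(n²−1)] = 1 − 6×30 / (5×24) = 1 − 180/120 ≈ -0.500

-0.500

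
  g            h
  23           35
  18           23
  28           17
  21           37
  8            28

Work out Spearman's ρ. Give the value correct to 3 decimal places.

Rank g: 4, 2, 5, 3, 1
Rank h: 4, 2, 1, 5, 3
d = rank(g) − rank(h): 0, 0, 4, -2, -2; Σd² = 24
ρ = 1 − 6Σd² / [n(n²−1)] = 1 − 6×24 / (5×24) = 1 − 144/120 ≈ -0.200

-0.200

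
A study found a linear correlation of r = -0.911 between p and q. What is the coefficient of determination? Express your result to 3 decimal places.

r² = (-0.911)² = 0.830

0.830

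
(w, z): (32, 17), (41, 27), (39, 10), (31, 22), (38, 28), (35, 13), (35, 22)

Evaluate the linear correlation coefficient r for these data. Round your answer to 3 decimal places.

0.186

n = 7, Σw = 251, Σz = 139, Σw² = 9081, Σz² = 3039, Σwz = 5012
nΣwz − ΣwΣz = 35084 − 34889 = 195
nΣw² − (Σw)² = 63567 − 63001 = 566; nΣz² − (Σz)² = 21273 − 19321 = 1952
r = 195 / √(566 × 1952) = 195 / 1051.1099 ≈ 0.186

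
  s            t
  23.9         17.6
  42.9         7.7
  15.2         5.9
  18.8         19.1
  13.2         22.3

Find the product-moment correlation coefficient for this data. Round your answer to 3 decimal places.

-0.463

n = 5, Σs = 114, Σt = 72.6, Σs² = 3170.34, Σt² = 1265.96, Σst = 1494.09
nΣst − ΣsΣt = 7470.45 − 8276.4 = -805.95
nΣs² − (Σs)² = 15851.7 − 12996 = 2855.7; nΣt² − (Σt)² = 6329.8 − 5270.76 = 1059.04
r = -805.95 / √(2855.7 × 1059.04) = -805.95 / 1739.0516 ≈ -0.463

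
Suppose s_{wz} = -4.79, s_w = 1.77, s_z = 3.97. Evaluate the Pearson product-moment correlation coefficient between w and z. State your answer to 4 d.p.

r = Cov(w,z) / (s_w · s_z) = -4.79 / (1.77 × 3.97)
  = -4.79 / 7.0269 ≈ -0.6817

-0.6817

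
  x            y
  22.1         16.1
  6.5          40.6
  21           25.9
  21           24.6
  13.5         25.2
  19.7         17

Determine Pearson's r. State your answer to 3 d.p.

n = 6, Σx = 103.8, Σy = 149.4, Σx² = 1983, Σy² = 4107.58, Σxy = 2355.31
nΣxy − ΣxΣy = 14131.86 − 15507.72 = -1375.86
nΣx² − (Σx)² = 11898 − 10774.44 = 1123.56; nΣy² − (Σy)² = 24645.48 − 22320.36 = 2325.12
r = -1375.86 / √(1123.56 × 2325.12) = -1375.86 / 1616.2957 ≈ -0.851

-0.851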